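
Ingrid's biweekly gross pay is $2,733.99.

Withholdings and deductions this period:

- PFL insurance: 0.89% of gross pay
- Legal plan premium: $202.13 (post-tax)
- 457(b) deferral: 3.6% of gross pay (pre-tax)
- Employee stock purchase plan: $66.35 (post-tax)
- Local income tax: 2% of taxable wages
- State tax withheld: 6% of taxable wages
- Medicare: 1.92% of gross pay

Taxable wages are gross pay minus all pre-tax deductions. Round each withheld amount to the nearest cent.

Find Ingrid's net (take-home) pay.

$2,079.43

457(b) deferral: $2,733.99 × 0.036 = $98.42
Taxable wages = $2,733.99 − $98.42 = $2,635.57
Local income tax: $2,635.57 × 0.02 = $52.71
State tax withheld: $2,635.57 × 0.06 = $158.13
Medicare: $2,733.99 × 0.0192 = $52.49
PFL insurance: $2,733.99 × 0.0089 = $24.33
Legal plan premium: $202.13
Employee stock purchase plan: $66.35
Total deductions = $98.42 + $52.71 + $158.13 + $52.49 + $24.33 + $202.13 + $66.35 = $654.56
Net pay = $2,733.99 − $654.56 = $2,079.43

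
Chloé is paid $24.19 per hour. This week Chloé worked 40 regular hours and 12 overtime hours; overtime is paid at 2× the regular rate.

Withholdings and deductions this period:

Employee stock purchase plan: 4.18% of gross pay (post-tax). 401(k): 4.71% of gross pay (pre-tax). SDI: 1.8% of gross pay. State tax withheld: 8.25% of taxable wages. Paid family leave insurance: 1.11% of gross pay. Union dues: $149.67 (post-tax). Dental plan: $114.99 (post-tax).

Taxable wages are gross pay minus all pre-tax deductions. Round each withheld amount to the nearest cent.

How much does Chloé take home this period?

$979.11

Regular pay: 40 × $24.19 = $967.60
Overtime pay: 12 × $24.19 × 2 = $580.56
Gross pay = $967.60 + $580.56 = $1548.16
401(k): $1548.16 × 0.0471 = $72.92
Taxable wages = $1548.16 − $72.92 = $1475.24
State tax withheld: $1475.24 × 0.0825 = $121.71
Paid family leave insurance: $1548.16 × 0.0111 = $17.18
SDI: $1548.16 × 0.018 = $27.87
Employee stock purchase plan: $1548.16 × 0.0418 = $64.71
Union dues: $149.67
Dental plan: $114.99
Total deductions = $72.92 + $121.71 + $17.18 + $27.87 + $64.71 + $149.67 + $114.99 = $569.05
Net pay = $1548.16 − $569.05 = $979.11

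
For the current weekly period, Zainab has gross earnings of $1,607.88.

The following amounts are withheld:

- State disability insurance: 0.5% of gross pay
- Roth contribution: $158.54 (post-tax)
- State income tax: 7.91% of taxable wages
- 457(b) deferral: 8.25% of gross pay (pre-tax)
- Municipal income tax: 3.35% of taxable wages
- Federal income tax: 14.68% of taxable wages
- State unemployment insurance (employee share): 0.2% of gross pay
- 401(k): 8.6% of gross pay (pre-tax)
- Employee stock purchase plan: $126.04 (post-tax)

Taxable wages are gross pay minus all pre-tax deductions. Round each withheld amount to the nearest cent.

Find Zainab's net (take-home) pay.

457(b) deferral: $1,607.88 × 0.0825 = $132.65
401(k): $1,607.88 × 0.086 = $138.28
Pre-tax total = $132.65 + $138.28 = $270.93
Taxable wages = $1,607.88 − $270.93 = $1,336.95
Municipal income tax: $1,336.95 × 0.0335 = $44.79
Federal income tax: $1,336.95 × 0.1468 = $196.26
State income tax: $1,336.95 × 0.0791 = $105.75
State unemployment insurance (employee share): $1,607.88 × 0.002 = $3.22
State disability insurance: $1,607.88 × 0.005 = $8.04
Employee stock purchase plan: $126.04
Roth contribution: $158.54
Total deductions = $132.65 + $138.28 + $44.79 + $196.26 + $105.75 + $3.22 + $8.04 + $126.04 + $158.54 = $913.57
Net pay = $1,607.88 − $913.57 = $694.31

$694.31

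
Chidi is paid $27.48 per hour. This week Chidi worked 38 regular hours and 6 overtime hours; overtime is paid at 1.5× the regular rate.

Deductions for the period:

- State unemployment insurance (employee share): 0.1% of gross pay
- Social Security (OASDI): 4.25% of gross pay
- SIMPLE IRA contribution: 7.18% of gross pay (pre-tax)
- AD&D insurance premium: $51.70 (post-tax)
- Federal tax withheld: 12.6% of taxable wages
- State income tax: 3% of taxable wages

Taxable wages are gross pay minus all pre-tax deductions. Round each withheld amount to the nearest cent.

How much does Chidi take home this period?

Regular pay: 38 × $27.48 = $1,044.24
Overtime pay: 6 × $27.48 × 1.5 = $247.32
Gross pay = $1,044.24 + $247.32 = $1,291.56
SIMPLE IRA contribution: $1,291.56 × 0.0718 = $92.73
Taxable wages = $1,291.56 − $92.73 = $1,198.83
State income tax: $1,198.83 × 0.03 = $35.96
Federal tax withheld: $1,198.83 × 0.126 = $151.05
Social Security (OASDI): $1,291.56 × 0.0425 = $54.89
State unemployment insurance (employee share): $1,291.56 × 0.001 = $1.29
AD&D insurance premium: $51.70
Total deductions = $92.73 + $35.96 + $151.05 + $54.89 + $1.29 + $51.70 = $387.62
Net pay = $1,291.56 − $387.62 = $903.94

$903.94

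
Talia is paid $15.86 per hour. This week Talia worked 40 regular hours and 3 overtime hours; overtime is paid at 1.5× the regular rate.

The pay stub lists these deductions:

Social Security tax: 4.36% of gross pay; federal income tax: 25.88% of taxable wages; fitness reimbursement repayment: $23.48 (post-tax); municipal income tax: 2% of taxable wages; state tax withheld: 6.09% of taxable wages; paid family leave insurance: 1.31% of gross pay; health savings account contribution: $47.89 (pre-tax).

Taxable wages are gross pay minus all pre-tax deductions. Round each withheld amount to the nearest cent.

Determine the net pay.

$370.90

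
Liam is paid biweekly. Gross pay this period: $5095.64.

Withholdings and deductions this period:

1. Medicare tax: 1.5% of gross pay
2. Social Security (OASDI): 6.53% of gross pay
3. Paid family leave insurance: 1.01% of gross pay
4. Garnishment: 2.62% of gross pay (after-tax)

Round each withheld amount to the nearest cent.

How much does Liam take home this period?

$4501.48

Paid family leave insurance: $5095.64 × 0.0101 = $51.47
Social Security (OASDI): $5095.64 × 0.0653 = $332.75
Medicare tax: $5095.64 × 0.015 = $76.43
Garnishment: $5095.64 × 0.0262 = $133.51
Total deductions = $51.47 + $332.75 + $76.43 + $133.51 = $594.16
Net pay = $5095.64 − $594.16 = $4501.48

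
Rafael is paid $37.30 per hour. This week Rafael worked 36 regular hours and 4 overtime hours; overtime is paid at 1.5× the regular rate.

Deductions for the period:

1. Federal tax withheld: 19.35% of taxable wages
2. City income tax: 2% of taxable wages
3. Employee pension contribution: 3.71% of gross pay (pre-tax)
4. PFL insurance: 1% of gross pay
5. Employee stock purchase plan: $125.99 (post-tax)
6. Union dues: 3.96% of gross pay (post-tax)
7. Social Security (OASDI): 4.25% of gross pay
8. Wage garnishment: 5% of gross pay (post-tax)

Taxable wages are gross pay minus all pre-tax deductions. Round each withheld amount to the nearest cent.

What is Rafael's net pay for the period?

Regular pay: 36 × $37.30 = $1,342.80
Overtime pay: 4 × $37.30 × 1.5 = $223.80
Gross pay = $1,342.80 + $223.80 = $1,566.60
Employee pension contribution: $1,566.60 × 0.0371 = $58.12
Taxable wages = $1,566.60 − $58.12 = $1,508.48
Federal tax withheld: $1,508.48 × 0.1935 = $291.89
City income tax: $1,508.48 × 0.02 = $30.17
PFL insurance: $1,566.60 × 0.01 = $15.67
Social Security (OASDI): $1,566.60 × 0.0425 = $66.58
Union dues: $1,566.60 × 0.0396 = $62.04
Employee stock purchase plan: $125.99
Wage garnishment: $1,566.60 × 0.05 = $78.33
Total deductions = $58.12 + $291.89 + $30.17 + $15.67 + $66.58 + $62.04 + $125.99 + $78.33 = $728.79
Net pay = $1,566.60 − $728.79 = $837.81

$837.81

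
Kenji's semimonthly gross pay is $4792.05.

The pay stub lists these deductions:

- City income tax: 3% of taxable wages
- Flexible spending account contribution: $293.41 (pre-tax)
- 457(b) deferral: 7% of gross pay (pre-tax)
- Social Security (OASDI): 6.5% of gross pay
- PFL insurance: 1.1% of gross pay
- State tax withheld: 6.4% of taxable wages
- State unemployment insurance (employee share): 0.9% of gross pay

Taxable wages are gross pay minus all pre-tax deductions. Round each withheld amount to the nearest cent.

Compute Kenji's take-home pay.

$3364.54

Flexible spending account contribution: $293.41
457(b) deferral: $4792.05 × 0.07 = $335.44
Pre-tax total = $293.41 + $335.44 = $628.85
Taxable wages = $4792.05 − $628.85 = $4163.20
State tax withheld: $4163.20 × 0.064 = $266.44
City income tax: $4163.20 × 0.03 = $124.90
Social Security (OASDI): $4792.05 × 0.065 = $311.48
State unemployment insurance (employee share): $4792.05 × 0.009 = $43.13
PFL insurance: $4792.05 × 0.011 = $52.71
Total deductions = $293.41 + $335.44 + $266.44 + $124.90 + $311.48 + $43.13 + $52.71 = $1427.51
Net pay = $4792.05 − $1427.51 = $3364.54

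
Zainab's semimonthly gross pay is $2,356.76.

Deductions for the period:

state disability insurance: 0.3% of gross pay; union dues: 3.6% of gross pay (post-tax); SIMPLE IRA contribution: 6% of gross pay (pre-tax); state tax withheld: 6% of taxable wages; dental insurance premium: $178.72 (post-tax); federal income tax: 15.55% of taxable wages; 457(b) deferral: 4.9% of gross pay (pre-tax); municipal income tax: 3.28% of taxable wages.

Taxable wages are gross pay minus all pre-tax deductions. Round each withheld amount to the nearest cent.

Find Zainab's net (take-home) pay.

SIMPLE IRA contribution: $2,356.76 × 0.06 = $141.41
457(b) deferral: $2,356.76 × 0.049 = $115.48
Pre-tax total = $141.41 + $115.48 = $256.89
Taxable wages = $2,356.76 − $256.89 = $2,099.87
Federal income tax: $2,099.87 × 0.1555 = $326.53
State tax withheld: $2,099.87 × 0.06 = $125.99
Municipal income tax: $2,099.87 × 0.0328 = $68.88
State disability insurance: $2,356.76 × 0.003 = $7.07
Dental insurance premium: $178.72
Union dues: $2,356.76 × 0.036 = $84.84
Total deductions = $141.41 + $115.48 + $326.53 + $125.99 + $68.88 + $7.07 + $178.72 + $84.84 = $1,048.92
Net pay = $2,356.76 − $1,048.92 = $1,307.84

$1,307.84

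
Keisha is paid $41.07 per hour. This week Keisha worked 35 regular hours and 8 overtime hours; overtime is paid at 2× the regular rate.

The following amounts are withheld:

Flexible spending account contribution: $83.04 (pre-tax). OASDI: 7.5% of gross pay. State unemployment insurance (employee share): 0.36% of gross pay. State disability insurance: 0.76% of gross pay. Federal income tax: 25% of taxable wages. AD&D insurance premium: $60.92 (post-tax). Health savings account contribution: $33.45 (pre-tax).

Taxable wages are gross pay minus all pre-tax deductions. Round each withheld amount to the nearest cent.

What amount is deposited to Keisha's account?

$1,242.09

Regular pay: 35 × $41.07 = $1,437.45
Overtime pay: 8 × $41.07 × 2 = $657.12
Gross pay = $1,437.45 + $657.12 = $2,094.57
Flexible spending account contribution: $83.04
Health savings account contribution: $33.45
Pre-tax total = $83.04 + $33.45 = $116.49
Taxable wages = $2,094.57 − $116.49 = $1,978.08
Federal income tax: $1,978.08 × 0.25 = $494.52
OASDI: $2,094.57 × 0.075 = $157.09
State unemployment insurance (employee share): $2,094.57 × 0.0036 = $7.54
State disability insurance: $2,094.57 × 0.0076 = $15.92
AD&D insurance premium: $60.92
Total deductions = $83.04 + $33.45 + $494.52 + $157.09 + $7.54 + $15.92 + $60.92 = $852.48
Net pay = $2,094.57 − $852.48 = $1,242.09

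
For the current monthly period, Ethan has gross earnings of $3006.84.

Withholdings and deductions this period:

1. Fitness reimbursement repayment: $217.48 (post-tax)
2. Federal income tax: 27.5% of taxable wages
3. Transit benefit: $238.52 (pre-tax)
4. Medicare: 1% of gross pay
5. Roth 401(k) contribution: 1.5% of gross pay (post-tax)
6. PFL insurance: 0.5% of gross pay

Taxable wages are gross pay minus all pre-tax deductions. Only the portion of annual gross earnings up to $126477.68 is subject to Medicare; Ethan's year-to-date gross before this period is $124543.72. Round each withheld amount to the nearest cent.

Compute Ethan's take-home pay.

Transit benefit: $238.52
Taxable wages = $3006.84 − $238.52 = $2768.32
Federal income tax: $2768.32 × 0.275 = $761.29
Medicare: only $126477.68 − $124543.72 = $1933.96 of this check is subject → $1933.96 × 0.01 = $19.34
PFL insurance: $3006.84 × 0.005 = $15.03
Roth 401(k) contribution: $3006.84 × 0.015 = $45.10
Fitness reimbursement repayment: $217.48
Total deductions = $238.52 + $761.29 + $19.34 + $15.03 + $45.10 + $217.48 = $1296.76
Net pay = $3006.84 − $1296.76 = $1710.08

$1710.08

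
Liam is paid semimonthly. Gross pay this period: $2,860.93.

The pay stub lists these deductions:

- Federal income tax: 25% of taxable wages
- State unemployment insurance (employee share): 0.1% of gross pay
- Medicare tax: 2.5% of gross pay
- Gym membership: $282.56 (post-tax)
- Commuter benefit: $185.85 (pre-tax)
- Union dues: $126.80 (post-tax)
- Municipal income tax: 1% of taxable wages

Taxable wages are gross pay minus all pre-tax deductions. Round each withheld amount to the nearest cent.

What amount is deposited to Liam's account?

$1,495.82

Commuter benefit: $185.85
Taxable wages = $2,860.93 − $185.85 = $2,675.08
Municipal income tax: $2,675.08 × 0.01 = $26.75
Federal income tax: $2,675.08 × 0.25 = $668.77
Medicare tax: $2,860.93 × 0.025 = $71.52
State unemployment insurance (employee share): $2,860.93 × 0.001 = $2.86
Gym membership: $282.56
Union dues: $126.80
Total deductions = $185.85 + $26.75 + $668.77 + $71.52 + $2.86 + $282.56 + $126.80 = $1,365.11
Net pay = $2,860.93 − $1,365.11 = $1,495.82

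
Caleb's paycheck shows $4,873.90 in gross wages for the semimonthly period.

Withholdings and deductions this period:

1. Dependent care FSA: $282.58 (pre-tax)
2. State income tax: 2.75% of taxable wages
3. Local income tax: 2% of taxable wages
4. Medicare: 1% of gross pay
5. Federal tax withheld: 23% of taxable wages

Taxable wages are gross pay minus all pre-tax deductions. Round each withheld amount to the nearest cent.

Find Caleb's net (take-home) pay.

Dependent care FSA: $282.58
Taxable wages = $4,873.90 − $282.58 = $4,591.32
State income tax: $4,591.32 × 0.0275 = $126.26
Local income tax: $4,591.32 × 0.02 = $91.83
Federal tax withheld: $4,591.32 × 0.23 = $1,056.00
Medicare: $4,873.90 × 0.01 = $48.74
Total deductions = $282.58 + $126.26 + $91.83 + $1,056.00 + $48.74 = $1,605.41
Net pay = $4,873.90 − $1,605.41 = $3,268.49

$3,268.49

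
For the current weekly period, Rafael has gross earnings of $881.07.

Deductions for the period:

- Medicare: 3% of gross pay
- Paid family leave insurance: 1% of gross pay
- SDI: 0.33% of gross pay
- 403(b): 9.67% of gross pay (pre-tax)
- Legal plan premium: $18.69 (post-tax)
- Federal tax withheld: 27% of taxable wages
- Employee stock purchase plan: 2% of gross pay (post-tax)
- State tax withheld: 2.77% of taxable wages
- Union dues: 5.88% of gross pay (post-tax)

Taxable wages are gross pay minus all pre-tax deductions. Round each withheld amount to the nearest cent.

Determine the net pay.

403(b): $881.07 × 0.0967 = $85.20
Taxable wages = $881.07 − $85.20 = $795.87
Federal tax withheld: $795.87 × 0.27 = $214.88
State tax withheld: $795.87 × 0.0277 = $22.05
Paid family leave insurance: $881.07 × 0.01 = $8.81
Medicare: $881.07 × 0.03 = $26.43
SDI: $881.07 × 0.0033 = $2.91
Union dues: $881.07 × 0.0588 = $51.81
Legal plan premium: $18.69
Employee stock purchase plan: $881.07 × 0.02 = $17.62
Total deductions = $85.20 + $214.88 + $22.05 + $8.81 + $26.43 + $2.91 + $51.81 + $18.69 + $17.62 = $448.40
Net pay = $881.07 − $448.40 = $432.67

$432.67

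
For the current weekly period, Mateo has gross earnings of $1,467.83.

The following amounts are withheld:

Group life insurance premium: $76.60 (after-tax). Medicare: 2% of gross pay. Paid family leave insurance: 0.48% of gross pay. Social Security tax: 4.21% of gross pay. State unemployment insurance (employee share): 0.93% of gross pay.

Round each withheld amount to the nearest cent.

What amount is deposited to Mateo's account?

State unemployment insurance (employee share): $1,467.83 × 0.0093 = $13.65
Paid family leave insurance: $1,467.83 × 0.0048 = $7.05
Social Security tax: $1,467.83 × 0.0421 = $61.80
Medicare: $1,467.83 × 0.02 = $29.36
Group life insurance premium: $76.60
Total deductions = $13.65 + $7.05 + $61.80 + $29.36 + $76.60 = $188.46
Net pay = $1,467.83 − $188.46 = $1,279.37

$1,279.37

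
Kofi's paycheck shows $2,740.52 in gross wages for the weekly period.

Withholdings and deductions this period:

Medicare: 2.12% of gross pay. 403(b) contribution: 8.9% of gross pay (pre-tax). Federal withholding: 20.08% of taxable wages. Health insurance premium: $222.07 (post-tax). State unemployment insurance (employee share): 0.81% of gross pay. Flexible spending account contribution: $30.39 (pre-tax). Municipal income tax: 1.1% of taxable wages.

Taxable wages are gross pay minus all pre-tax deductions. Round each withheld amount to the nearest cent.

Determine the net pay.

$1,641.50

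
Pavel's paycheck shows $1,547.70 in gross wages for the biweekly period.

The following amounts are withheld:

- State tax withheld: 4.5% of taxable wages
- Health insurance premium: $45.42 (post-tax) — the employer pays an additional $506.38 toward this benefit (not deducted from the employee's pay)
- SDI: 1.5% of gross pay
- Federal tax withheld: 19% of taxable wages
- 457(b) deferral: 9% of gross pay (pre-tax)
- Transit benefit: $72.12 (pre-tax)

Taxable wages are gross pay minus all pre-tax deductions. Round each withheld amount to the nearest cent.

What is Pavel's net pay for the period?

$953.62

Transit benefit: $72.12
457(b) deferral: $1,547.70 × 0.09 = $139.29
Pre-tax total = $72.12 + $139.29 = $211.41
Taxable wages = $1,547.70 − $211.41 = $1,336.29
State tax withheld: $1,336.29 × 0.045 = $60.13
Federal tax withheld: $1,336.29 × 0.19 = $253.90
SDI: $1,547.70 × 0.015 = $23.22
Health insurance premium: $45.42
(Employer's $506.38 toward health insurance premium is not withheld from the employee.)
Total deductions = $72.12 + $139.29 + $60.13 + $253.90 + $23.22 + $45.42 = $594.08
Net pay = $1,547.70 − $594.08 = $953.62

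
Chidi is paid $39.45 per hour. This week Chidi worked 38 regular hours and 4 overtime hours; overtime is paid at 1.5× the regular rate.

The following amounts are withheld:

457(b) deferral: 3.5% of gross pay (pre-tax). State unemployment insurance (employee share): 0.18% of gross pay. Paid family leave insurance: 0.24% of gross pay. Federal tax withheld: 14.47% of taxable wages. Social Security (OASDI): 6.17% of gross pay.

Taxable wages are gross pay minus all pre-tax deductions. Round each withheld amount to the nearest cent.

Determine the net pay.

Regular pay: 38 × $39.45 = $1,499.10
Overtime pay: 4 × $39.45 × 1.5 = $236.70
Gross pay = $1,499.10 + $236.70 = $1,735.80
457(b) deferral: $1,735.80 × 0.035 = $60.75
Taxable wages = $1,735.80 − $60.75 = $1,675.05
Federal tax withheld: $1,675.05 × 0.1447 = $242.38
State unemployment insurance (employee share): $1,735.80 × 0.0018 = $3.12
Paid family leave insurance: $1,735.80 × 0.0024 = $4.17
Social Security (OASDI): $1,735.80 × 0.0617 = $107.10
Total deductions = $60.75 + $242.38 + $3.12 + $4.17 + $107.10 = $417.52
Net pay = $1,735.80 − $417.52 = $1,318.28

$1,318.28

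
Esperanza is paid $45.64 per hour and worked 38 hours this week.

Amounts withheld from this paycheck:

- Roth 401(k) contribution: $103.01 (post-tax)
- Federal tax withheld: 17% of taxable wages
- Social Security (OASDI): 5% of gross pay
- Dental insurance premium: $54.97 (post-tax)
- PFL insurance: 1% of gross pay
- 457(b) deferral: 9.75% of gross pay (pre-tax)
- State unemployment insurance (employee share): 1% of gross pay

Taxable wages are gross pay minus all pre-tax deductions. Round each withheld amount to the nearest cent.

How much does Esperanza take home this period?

$1,019.75

Gross pay: 38 × $45.64 = $1,734.32
457(b) deferral: $1,734.32 × 0.0975 = $169.10
Taxable wages = $1,734.32 − $169.10 = $1,565.22
Federal tax withheld: $1,565.22 × 0.17 = $266.09
PFL insurance: $1,734.32 × 0.01 = $17.34
State unemployment insurance (employee share): $1,734.32 × 0.01 = $17.34
Social Security (OASDI): $1,734.32 × 0.05 = $86.72
Dental insurance premium: $54.97
Roth 401(k) contribution: $103.01
Total deductions = $169.10 + $266.09 + $17.34 + $17.34 + $86.72 + $54.97 + $103.01 = $714.57
Net pay = $1,734.32 − $714.57 = $1,019.75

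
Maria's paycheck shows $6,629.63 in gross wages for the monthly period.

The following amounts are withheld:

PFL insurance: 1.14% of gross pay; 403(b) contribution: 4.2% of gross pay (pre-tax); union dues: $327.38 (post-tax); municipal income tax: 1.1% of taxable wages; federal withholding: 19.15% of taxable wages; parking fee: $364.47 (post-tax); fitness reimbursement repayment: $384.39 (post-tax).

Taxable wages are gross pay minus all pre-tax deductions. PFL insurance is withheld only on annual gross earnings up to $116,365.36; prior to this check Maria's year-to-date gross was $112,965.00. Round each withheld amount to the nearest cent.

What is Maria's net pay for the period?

$3,950.08

403(b) contribution: $6,629.63 × 0.042 = $278.44
Taxable wages = $6,629.63 − $278.44 = $6,351.19
Municipal income tax: $6,351.19 × 0.011 = $69.86
Federal withholding: $6,351.19 × 0.1915 = $1,216.25
PFL insurance: only $116,365.36 − $112,965.00 = $3,400.36 of this check is subject → $3,400.36 × 0.0114 = $38.76
Parking fee: $364.47
Fitness reimbursement repayment: $384.39
Union dues: $327.38
Total deductions = $278.44 + $69.86 + $1,216.25 + $38.76 + $364.47 + $384.39 + $327.38 = $2,679.55
Net pay = $6,629.63 − $2,679.55 = $3,950.08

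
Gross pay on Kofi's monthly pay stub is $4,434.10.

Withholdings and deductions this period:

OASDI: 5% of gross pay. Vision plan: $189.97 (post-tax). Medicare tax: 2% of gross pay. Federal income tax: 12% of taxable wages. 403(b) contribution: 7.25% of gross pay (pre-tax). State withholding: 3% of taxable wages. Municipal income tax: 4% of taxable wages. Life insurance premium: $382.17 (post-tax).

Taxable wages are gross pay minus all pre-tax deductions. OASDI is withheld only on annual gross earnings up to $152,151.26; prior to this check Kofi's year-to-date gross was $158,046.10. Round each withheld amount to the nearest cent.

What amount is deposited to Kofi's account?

$2,670.40

403(b) contribution: $4,434.10 × 0.0725 = $321.47
Taxable wages = $4,434.10 − $321.47 = $4,112.63
Municipal income tax: $4,112.63 × 0.04 = $164.51
State withholding: $4,112.63 × 0.03 = $123.38
Federal income tax: $4,112.63 × 0.12 = $493.52
Medicare tax: $4,434.10 × 0.02 = $88.68
OASDI: annual cap $152,151.26 already reached (YTD $158,046.10), so $0.00
Life insurance premium: $382.17
Vision plan: $189.97
Total deductions = $321.47 + $164.51 + $123.38 + $493.52 + $88.68 + $0.00 + $382.17 + $189.97 = $1,763.70
Net pay = $4,434.10 − $1,763.70 = $2,670.40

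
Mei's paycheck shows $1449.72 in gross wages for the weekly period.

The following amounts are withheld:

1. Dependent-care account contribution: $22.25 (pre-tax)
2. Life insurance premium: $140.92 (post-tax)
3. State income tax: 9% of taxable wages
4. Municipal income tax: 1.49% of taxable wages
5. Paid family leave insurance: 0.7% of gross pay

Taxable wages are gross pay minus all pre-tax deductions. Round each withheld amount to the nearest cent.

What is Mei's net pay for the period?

$1126.66

Dependent-care account contribution: $22.25
Taxable wages = $1449.72 − $22.25 = $1427.47
Municipal income tax: $1427.47 × 0.0149 = $21.27
State income tax: $1427.47 × 0.09 = $128.47
Paid family leave insurance: $1449.72 × 0.007 = $10.15
Life insurance premium: $140.92
Total deductions = $22.25 + $21.27 + $128.47 + $10.15 + $140.92 = $323.06
Net pay = $1449.72 − $323.06 = $1126.66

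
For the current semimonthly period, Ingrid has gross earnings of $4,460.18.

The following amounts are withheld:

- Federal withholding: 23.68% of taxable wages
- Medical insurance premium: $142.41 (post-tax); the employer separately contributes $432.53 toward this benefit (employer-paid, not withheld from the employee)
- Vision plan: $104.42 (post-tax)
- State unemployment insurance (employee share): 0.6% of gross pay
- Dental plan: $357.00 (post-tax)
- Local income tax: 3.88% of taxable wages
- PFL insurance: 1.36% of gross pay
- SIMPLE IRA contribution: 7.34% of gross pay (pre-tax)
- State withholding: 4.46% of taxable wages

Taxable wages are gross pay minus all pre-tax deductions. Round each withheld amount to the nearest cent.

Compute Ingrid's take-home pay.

SIMPLE IRA contribution: $4,460.18 × 0.0734 = $327.38
Taxable wages = $4,460.18 − $327.38 = $4,132.80
Federal withholding: $4,132.80 × 0.2368 = $978.65
State withholding: $4,132.80 × 0.0446 = $184.32
Local income tax: $4,132.80 × 0.0388 = $160.35
PFL insurance: $4,460.18 × 0.0136 = $60.66
State unemployment insurance (employee share): $4,460.18 × 0.006 = $26.76
Dental plan: $357.00
Vision plan: $104.42
Medical insurance premium: $142.41
(Employer's $432.53 toward medical insurance premium is not withheld from the employee.)
Total deductions = $327.38 + $978.65 + $184.32 + $160.35 + $60.66 + $26.76 + $357.00 + $104.42 + $142.41 = $2,341.95
Net pay = $4,460.18 − $2,341.95 = $2,118.23

$2,118.23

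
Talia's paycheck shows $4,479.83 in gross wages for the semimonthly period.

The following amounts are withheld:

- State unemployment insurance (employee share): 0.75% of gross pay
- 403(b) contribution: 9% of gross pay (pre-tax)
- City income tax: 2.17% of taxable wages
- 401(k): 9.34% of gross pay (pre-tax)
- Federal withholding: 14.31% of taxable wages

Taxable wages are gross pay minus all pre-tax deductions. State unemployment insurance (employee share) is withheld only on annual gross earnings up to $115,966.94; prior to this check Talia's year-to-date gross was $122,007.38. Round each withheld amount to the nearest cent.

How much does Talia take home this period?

401(k): $4,479.83 × 0.0934 = $418.42
403(b) contribution: $4,479.83 × 0.09 = $403.18
Pre-tax total = $418.42 + $403.18 = $821.60
Taxable wages = $4,479.83 − $821.60 = $3,658.23
City income tax: $3,658.23 × 0.0217 = $79.38
Federal withholding: $3,658.23 × 0.1431 = $523.49
State unemployment insurance (employee share): annual cap $115,966.94 already reached (YTD $122,007.38), so $0.00
Total deductions = $418.42 + $403.18 + $79.38 + $523.49 + $0.00 = $1,424.47
Net pay = $4,479.83 − $1,424.47 = $3,055.36

$3,055.36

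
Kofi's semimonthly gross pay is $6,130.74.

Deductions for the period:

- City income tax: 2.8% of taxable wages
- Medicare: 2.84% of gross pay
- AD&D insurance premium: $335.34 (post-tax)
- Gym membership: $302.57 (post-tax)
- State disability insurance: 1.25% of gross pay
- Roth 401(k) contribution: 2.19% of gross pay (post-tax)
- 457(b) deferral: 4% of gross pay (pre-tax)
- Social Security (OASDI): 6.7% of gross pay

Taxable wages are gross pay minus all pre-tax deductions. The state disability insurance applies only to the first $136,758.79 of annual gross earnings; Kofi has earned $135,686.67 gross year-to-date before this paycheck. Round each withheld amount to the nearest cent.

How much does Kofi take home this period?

$4,350.28

457(b) deferral: $6,130.74 × 0.04 = $245.23
Taxable wages = $6,130.74 − $245.23 = $5,885.51
City income tax: $5,885.51 × 0.028 = $164.79
Medicare: $6,130.74 × 0.0284 = $174.11
State disability insurance: only $136,758.79 − $135,686.67 = $1,072.12 of this check is subject → $1,072.12 × 0.0125 = $13.40
Social Security (OASDI): $6,130.74 × 0.067 = $410.76
Roth 401(k) contribution: $6,130.74 × 0.0219 = $134.26
AD&D insurance premium: $335.34
Gym membership: $302.57
Total deductions = $245.23 + $164.79 + $174.11 + $13.40 + $410.76 + $134.26 + $335.34 + $302.57 = $1,780.46
Net pay = $6,130.74 − $1,780.46 = $4,350.28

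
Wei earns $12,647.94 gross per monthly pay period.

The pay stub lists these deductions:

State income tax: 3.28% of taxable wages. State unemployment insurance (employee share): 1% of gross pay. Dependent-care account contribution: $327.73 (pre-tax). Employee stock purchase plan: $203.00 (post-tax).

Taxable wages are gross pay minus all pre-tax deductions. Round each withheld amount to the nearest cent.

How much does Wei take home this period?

$11,586.63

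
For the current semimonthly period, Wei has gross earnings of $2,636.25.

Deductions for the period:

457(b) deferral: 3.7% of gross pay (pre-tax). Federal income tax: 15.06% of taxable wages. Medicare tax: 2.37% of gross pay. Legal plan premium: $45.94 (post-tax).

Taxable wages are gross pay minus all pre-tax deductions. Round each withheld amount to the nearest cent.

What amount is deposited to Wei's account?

$2,047.96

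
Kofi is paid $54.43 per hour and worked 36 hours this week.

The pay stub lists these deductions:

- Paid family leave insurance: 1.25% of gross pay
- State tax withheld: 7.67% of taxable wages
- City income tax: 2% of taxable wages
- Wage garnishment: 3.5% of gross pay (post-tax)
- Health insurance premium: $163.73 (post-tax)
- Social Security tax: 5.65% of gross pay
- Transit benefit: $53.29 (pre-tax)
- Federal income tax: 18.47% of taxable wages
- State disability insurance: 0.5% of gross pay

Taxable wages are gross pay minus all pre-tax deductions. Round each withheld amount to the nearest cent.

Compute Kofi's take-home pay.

$992.49

Gross pay: 36 × $54.43 = $1,959.48
Transit benefit: $53.29
Taxable wages = $1,959.48 − $53.29 = $1,906.19
City income tax: $1,906.19 × 0.02 = $38.12
Federal income tax: $1,906.19 × 0.1847 = $352.07
State tax withheld: $1,906.19 × 0.0767 = $146.20
Paid family leave insurance: $1,959.48 × 0.0125 = $24.49
State disability insurance: $1,959.48 × 0.005 = $9.80
Social Security tax: $1,959.48 × 0.0565 = $110.71
Health insurance premium: $163.73
Wage garnishment: $1,959.48 × 0.035 = $68.58
Total deductions = $53.29 + $38.12 + $352.07 + $146.20 + $24.49 + $9.80 + $110.71 + $163.73 + $68.58 = $966.99
Net pay = $1,959.48 − $966.99 = $992.49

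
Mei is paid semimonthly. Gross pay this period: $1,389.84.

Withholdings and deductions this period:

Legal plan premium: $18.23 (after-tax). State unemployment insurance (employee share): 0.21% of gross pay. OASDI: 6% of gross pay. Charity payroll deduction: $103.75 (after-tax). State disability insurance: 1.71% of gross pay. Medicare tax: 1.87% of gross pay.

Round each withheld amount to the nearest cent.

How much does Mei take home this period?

$1,131.79

State disability insurance: $1,389.84 × 0.0171 = $23.77
Medicare tax: $1,389.84 × 0.0187 = $25.99
State unemployment insurance (employee share): $1,389.84 × 0.0021 = $2.92
OASDI: $1,389.84 × 0.06 = $83.39
Charity payroll deduction: $103.75
Legal plan premium: $18.23
Total deductions = $23.77 + $25.99 + $2.92 + $83.39 + $103.75 + $18.23 = $258.05
Net pay = $1,389.84 − $258.05 = $1,131.79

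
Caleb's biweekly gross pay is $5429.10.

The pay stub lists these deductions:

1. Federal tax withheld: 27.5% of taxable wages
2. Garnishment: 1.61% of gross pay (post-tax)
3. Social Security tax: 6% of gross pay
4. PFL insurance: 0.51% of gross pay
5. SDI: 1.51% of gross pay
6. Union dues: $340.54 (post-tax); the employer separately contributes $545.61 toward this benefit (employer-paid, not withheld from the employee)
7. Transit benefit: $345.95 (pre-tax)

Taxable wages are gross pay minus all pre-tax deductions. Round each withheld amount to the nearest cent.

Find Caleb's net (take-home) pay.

$2821.91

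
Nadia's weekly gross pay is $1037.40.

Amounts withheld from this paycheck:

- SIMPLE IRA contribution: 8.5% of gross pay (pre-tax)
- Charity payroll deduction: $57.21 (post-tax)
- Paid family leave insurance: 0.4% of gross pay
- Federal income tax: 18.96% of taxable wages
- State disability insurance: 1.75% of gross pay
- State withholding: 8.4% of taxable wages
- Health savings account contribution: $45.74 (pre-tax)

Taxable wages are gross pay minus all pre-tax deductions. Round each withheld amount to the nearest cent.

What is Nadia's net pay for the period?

SIMPLE IRA contribution: $1037.40 × 0.085 = $88.18
Health savings account contribution: $45.74
Pre-tax total = $88.18 + $45.74 = $133.92
Taxable wages = $1037.40 − $133.92 = $903.48
State withholding: $903.48 × 0.084 = $75.89
Federal income tax: $903.48 × 0.1896 = $171.30
Paid family leave insurance: $1037.40 × 0.004 = $4.15
State disability insurance: $1037.40 × 0.0175 = $18.15
Charity payroll deduction: $57.21
Total deductions = $88.18 + $45.74 + $75.89 + $171.30 + $4.15 + $18.15 + $57.21 = $460.62
Net pay = $1037.40 − $460.62 = $576.78

$576.78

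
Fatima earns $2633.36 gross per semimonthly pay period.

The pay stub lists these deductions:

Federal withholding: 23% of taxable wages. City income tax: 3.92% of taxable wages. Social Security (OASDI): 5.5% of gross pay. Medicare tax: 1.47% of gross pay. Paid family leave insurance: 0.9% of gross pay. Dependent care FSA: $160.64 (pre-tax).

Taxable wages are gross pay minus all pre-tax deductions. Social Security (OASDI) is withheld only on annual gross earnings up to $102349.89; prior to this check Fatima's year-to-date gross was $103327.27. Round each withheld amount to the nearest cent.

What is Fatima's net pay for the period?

Dependent care FSA: $160.64
Taxable wages = $2633.36 − $160.64 = $2472.72
City income tax: $2472.72 × 0.0392 = $96.93
Federal withholding: $2472.72 × 0.23 = $568.73
Social Security (OASDI): annual cap $102349.89 already reached (YTD $103327.27), so $0.00
Medicare tax: $2633.36 × 0.0147 = $38.71
Paid family leave insurance: $2633.36 × 0.009 = $23.70
Total deductions = $160.64 + $96.93 + $568.73 + $0.00 + $38.71 + $23.70 = $888.71
Net pay = $2633.36 − $888.71 = $1744.65

$1744.65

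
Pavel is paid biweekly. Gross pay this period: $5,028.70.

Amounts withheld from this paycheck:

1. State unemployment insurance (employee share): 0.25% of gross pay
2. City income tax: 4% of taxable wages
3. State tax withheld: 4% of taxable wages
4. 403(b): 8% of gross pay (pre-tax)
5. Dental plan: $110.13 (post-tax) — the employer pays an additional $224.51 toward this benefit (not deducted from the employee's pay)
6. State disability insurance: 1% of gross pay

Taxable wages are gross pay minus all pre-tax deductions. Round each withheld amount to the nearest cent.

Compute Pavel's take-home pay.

$4,083.29

403(b): $5,028.70 × 0.08 = $402.30
Taxable wages = $5,028.70 − $402.30 = $4,626.40
State tax withheld: $4,626.40 × 0.04 = $185.06
City income tax: $4,626.40 × 0.04 = $185.06
State unemployment insurance (employee share): $5,028.70 × 0.0025 = $12.57
State disability insurance: $5,028.70 × 0.01 = $50.29
Dental plan: $110.13
(Employer's $224.51 toward dental plan is not withheld from the employee.)
Total deductions = $402.30 + $185.06 + $185.06 + $12.57 + $50.29 + $110.13 = $945.41
Net pay = $5,028.70 − $945.41 = $4,083.29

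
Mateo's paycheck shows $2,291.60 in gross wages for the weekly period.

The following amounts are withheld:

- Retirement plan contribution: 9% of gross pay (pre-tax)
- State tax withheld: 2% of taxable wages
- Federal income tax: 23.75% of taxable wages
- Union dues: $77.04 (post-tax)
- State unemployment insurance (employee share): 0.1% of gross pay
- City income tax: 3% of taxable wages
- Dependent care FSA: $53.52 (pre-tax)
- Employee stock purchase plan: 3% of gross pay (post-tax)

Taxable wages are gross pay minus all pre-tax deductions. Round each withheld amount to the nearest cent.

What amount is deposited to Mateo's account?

$1,299.60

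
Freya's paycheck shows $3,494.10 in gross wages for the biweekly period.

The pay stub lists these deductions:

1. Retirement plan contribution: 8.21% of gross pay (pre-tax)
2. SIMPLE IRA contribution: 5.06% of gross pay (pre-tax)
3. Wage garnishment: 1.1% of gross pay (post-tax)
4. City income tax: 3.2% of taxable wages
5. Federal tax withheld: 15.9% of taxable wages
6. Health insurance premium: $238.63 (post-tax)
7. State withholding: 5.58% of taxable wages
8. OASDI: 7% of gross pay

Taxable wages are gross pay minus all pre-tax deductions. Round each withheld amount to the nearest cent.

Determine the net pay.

Retirement plan contribution: $3,494.10 × 0.0821 = $286.87
SIMPLE IRA contribution: $3,494.10 × 0.0506 = $176.80
Pre-tax total = $286.87 + $176.80 = $463.67
Taxable wages = $3,494.10 − $463.67 = $3,030.43
City income tax: $3,030.43 × 0.032 = $96.97
Federal tax withheld: $3,030.43 × 0.159 = $481.84
State withholding: $3,030.43 × 0.0558 = $169.10
OASDI: $3,494.10 × 0.07 = $244.59
Wage garnishment: $3,494.10 × 0.011 = $38.44
Health insurance premium: $238.63
Total deductions = $286.87 + $176.80 + $96.97 + $481.84 + $169.10 + $244.59 + $38.44 + $238.63 = $1,733.24
Net pay = $3,494.10 − $1,733.24 = $1,760.86

$1,760.86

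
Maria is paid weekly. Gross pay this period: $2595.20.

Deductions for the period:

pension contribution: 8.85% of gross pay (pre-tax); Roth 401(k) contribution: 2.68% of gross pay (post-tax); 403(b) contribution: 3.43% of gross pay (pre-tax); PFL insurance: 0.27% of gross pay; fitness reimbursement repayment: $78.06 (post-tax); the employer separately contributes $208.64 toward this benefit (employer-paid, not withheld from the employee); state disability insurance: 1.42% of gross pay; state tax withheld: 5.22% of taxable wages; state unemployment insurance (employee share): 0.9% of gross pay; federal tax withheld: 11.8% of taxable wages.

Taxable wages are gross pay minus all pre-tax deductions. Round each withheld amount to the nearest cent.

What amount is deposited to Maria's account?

$1674.21

Pension contribution: $2595.20 × 0.0885 = $229.68
403(b) contribution: $2595.20 × 0.0343 = $89.02
Pre-tax total = $229.68 + $89.02 = $318.70
Taxable wages = $2595.20 − $318.70 = $2276.50
Federal tax withheld: $2276.50 × 0.118 = $268.63
State tax withheld: $2276.50 × 0.0522 = $118.83
State unemployment insurance (employee share): $2595.20 × 0.009 = $23.36
PFL insurance: $2595.20 × 0.0027 = $7.01
State disability insurance: $2595.20 × 0.0142 = $36.85
Roth 401(k) contribution: $2595.20 × 0.0268 = $69.55
Fitness reimbursement repayment: $78.06
(Employer's $208.64 toward fitness reimbursement repayment is not withheld from the employee.)
Total deductions = $229.68 + $89.02 + $268.63 + $118.83 + $23.36 + $7.01 + $36.85 + $69.55 + $78.06 = $920.99
Net pay = $2595.20 − $920.99 = $1674.21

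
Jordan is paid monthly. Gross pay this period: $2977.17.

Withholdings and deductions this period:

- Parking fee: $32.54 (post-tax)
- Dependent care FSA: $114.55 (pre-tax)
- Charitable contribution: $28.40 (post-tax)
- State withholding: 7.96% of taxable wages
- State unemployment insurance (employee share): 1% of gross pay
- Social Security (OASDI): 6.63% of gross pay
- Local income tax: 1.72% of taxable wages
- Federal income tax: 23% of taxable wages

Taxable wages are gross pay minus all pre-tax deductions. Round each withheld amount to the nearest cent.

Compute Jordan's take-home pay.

$1639.02

Dependent care FSA: $114.55
Taxable wages = $2977.17 − $114.55 = $2862.62
State withholding: $2862.62 × 0.0796 = $227.86
Federal income tax: $2862.62 × 0.23 = $658.40
Local income tax: $2862.62 × 0.0172 = $49.24
Social Security (OASDI): $2977.17 × 0.0663 = $197.39
State unemployment insurance (employee share): $2977.17 × 0.01 = $29.77
Charitable contribution: $28.40
Parking fee: $32.54
Total deductions = $114.55 + $227.86 + $658.40 + $49.24 + $197.39 + $29.77 + $28.40 + $32.54 = $1338.15
Net pay = $2977.17 − $1338.15 = $1639.02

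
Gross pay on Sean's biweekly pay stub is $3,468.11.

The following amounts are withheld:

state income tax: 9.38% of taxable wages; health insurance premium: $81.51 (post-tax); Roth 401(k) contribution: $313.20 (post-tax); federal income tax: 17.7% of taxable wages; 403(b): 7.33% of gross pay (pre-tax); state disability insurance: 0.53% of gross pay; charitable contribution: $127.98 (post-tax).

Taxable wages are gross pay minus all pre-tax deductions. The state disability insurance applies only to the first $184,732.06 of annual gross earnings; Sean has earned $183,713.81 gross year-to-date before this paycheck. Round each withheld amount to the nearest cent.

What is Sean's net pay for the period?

403(b): $3,468.11 × 0.0733 = $254.21
Taxable wages = $3,468.11 − $254.21 = $3,213.90
Federal income tax: $3,213.90 × 0.177 = $568.86
State income tax: $3,213.90 × 0.0938 = $301.46
State disability insurance: only $184,732.06 − $183,713.81 = $1,018.25 of this check is subject → $1,018.25 × 0.0053 = $5.40
Charitable contribution: $127.98
Roth 401(k) contribution: $313.20
Health insurance premium: $81.51
Total deductions = $254.21 + $568.86 + $301.46 + $5.40 + $127.98 + $313.20 + $81.51 = $1,652.62
Net pay = $3,468.11 − $1,652.62 = $1,815.49

$1,815.49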